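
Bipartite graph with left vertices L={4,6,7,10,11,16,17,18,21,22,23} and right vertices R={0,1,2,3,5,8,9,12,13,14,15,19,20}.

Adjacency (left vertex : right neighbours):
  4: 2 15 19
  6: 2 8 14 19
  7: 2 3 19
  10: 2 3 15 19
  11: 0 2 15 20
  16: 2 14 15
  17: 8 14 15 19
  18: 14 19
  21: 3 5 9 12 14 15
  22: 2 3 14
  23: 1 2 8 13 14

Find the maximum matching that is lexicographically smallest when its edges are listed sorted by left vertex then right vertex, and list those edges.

Lex-smallest maximum matching: {(4,2), (6,8), (7,3), (10,15), (11,0), (16,14), (17,19), (21,5), (23,1)}

|M| = 9 (so the lex-smallest maximum matching has 9 edges)
process left vertices in ascending order; for each, take the smallest-labelled available neighbour that still permits 9 edges overall, or leave it unmatched if none does
lex-smallest matching: {4-2, 6-8, 7-3, 10-15, 11-0, 16-14, 17-19, 21-5, 23-1}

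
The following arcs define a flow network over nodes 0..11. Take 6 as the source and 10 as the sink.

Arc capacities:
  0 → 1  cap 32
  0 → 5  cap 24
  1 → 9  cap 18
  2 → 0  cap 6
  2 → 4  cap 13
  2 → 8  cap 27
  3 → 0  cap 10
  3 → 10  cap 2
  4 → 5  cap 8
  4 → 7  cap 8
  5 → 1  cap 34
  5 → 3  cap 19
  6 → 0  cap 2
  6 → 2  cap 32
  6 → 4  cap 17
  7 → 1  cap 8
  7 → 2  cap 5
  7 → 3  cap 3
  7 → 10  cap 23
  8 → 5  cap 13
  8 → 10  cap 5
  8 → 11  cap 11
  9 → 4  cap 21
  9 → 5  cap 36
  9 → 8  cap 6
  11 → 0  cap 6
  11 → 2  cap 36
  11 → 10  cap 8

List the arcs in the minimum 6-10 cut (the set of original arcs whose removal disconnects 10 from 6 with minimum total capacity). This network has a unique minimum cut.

Min-cut arcs: {(3,10), (4,7), (8,10), (11,10)} (total capacity 23)

augment #1: 6→2→8→10 push 5
augment #2: 6→4→7→10 push 8
augment #3: 6→0→5→3→10 push 2
augment #4: 6→2→8→11→10 push 8
max flow = 23; residual-reachable set from 6 gives S-side
cut edges (S→T): {(3,10), (4,7), (8,10), (11,10)} total cap 23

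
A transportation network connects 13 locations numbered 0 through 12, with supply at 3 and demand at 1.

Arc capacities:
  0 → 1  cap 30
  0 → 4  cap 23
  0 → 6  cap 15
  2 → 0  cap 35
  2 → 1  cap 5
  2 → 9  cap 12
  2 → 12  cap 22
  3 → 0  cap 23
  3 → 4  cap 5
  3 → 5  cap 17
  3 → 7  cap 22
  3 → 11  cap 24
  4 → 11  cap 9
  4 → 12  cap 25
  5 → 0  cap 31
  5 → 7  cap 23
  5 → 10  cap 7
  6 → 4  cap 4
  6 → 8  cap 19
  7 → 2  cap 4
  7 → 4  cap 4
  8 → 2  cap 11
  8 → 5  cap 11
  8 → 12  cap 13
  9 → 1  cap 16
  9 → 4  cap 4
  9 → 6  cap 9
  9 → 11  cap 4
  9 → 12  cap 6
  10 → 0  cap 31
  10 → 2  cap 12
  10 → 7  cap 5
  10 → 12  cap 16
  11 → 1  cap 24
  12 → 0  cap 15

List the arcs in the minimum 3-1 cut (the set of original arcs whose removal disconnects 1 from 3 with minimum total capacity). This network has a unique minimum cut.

augment #1: 3→0→1 push 23
augment #2: 3→11→1 push 24
augment #3: 3→5→0→1 push 7
augment #4: 3→7→2→1 push 4
augment #5: 3→5→10→2→1 push 1
augment #6: 3→5→10→2→9→1 push 6
augment #7: 3→5→0→6→8→2→9→1 push 3
augment #8: 3→4→12→0→6→8→2→9→1 push 3
max flow = 71; residual-reachable set from 3 gives S-side
cut edges (S→T): {(0,1), (2,1), (2,9), (11,1)} total cap 71

Min-cut arcs: {(0,1), (2,1), (2,9), (11,1)} (total capacity 71)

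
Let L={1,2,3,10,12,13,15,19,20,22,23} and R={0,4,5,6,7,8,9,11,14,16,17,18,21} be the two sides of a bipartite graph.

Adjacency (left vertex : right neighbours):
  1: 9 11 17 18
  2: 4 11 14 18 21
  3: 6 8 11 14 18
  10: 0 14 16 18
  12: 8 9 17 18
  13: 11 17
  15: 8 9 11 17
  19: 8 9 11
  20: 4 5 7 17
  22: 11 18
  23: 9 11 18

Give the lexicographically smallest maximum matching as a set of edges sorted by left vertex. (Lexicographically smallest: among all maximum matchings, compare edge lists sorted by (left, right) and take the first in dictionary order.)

Lex-smallest maximum matching: {(1,9), (2,4), (3,6), (10,0), (12,8), (13,11), (15,17), (20,5), (22,18)}

|M| = 9 (so the lex-smallest maximum matching has 9 edges)
process left vertices in ascending order; for each, take the smallest-labelled available neighbour that still permits 9 edges overall, or leave it unmatched if none does
lex-smallest matching: {1-9, 2-4, 3-6, 10-0, 12-8, 13-11, 15-17, 20-5, 22-18}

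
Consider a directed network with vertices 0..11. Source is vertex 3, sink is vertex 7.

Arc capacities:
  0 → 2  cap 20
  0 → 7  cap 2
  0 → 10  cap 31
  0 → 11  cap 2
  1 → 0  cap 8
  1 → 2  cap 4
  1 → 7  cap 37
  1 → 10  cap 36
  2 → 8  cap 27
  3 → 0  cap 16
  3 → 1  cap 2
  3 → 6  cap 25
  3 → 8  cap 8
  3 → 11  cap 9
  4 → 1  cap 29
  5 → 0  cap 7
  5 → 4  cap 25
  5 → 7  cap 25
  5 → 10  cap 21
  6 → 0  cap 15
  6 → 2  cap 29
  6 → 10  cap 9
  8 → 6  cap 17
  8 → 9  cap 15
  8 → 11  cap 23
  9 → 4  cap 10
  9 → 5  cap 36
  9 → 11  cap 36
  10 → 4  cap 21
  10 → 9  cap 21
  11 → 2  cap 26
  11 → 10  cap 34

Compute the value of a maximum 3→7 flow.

augment #1: 3→0→7 bottleneck 2, total now 2
augment #2: 3→1→7 bottleneck 2, total now 4
augment #3: 3→8→9→5→7 bottleneck 8, total now 12
augment #4: 3→0→10→4→1→7 bottleneck 14, total now 26
augment #5: 3→6→10→4→1→7 bottleneck 7, total now 33
augment #6: 3→6→10→9→5→7 bottleneck 2, total now 35
augment #7: 3→11→10→9→5→7 bottleneck 9, total now 44
augment #8: 3→6→0→10→9→5→7 bottleneck 6, total now 50
augment #9: 3→6→0→10→9→4→1→7 bottleneck 4, total now 54
augment #10: 3→6→2→8→9→4→1→7 bottleneck 4, total now 58

Maximum flow value: 58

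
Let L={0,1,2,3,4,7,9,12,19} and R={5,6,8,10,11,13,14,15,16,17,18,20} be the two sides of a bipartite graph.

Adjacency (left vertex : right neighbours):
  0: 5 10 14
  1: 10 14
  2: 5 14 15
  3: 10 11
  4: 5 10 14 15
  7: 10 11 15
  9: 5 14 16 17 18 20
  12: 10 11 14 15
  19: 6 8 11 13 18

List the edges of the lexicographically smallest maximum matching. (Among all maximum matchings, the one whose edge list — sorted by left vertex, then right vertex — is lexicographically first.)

|M| = 7 (so the lex-smallest maximum matching has 7 edges)
process left vertices in ascending order; for each, take the smallest-labelled available neighbour that still permits 7 edges overall, or leave it unmatched if none does
lex-smallest matching: {0-5, 1-10, 2-14, 3-11, 4-15, 9-16, 19-6}

Lex-smallest maximum matching: {(0,5), (1,10), (2,14), (3,11), (4,15), (9,16), (19,6)}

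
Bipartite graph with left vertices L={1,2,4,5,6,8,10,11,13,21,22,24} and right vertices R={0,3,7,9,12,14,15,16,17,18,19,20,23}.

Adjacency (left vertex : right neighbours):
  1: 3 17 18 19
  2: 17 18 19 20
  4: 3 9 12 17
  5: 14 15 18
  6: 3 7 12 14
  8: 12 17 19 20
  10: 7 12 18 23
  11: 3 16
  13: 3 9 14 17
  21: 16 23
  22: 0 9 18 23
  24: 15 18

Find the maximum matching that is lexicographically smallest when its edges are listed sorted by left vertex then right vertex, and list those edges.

|M| = 12 (so the lex-smallest maximum matching has 12 edges)
process left vertices in ascending order; for each, take the smallest-labelled available neighbour that still permits 12 edges overall, or leave it unmatched if none does
lex-smallest matching: {1-3, 2-17, 4-9, 5-15, 6-7, 8-19, 10-12, 11-16, 13-14, 21-23, 22-0, 24-18}

Lex-smallest maximum matching: {(1,3), (2,17), (4,9), (5,15), (6,7), (8,19), (10,12), (11,16), (13,14), (21,23), (22,0), (24,18)}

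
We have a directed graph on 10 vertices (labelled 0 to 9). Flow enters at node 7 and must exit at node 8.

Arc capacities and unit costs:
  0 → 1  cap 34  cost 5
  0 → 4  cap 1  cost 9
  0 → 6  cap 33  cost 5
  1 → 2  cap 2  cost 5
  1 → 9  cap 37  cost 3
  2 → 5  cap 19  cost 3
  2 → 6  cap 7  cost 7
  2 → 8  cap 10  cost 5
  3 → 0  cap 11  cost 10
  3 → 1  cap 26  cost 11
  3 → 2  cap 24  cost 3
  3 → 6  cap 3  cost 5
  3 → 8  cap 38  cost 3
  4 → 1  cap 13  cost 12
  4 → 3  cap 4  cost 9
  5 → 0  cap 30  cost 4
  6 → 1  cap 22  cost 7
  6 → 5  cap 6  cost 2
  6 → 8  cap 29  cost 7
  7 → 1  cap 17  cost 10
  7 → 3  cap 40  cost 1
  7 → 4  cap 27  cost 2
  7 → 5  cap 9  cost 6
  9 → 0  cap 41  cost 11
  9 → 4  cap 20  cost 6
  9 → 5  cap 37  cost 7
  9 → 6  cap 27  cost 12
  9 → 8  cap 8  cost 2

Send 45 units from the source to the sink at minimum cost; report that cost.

Minimum cost for 45 units: 245

shortest-cost path #1: 7→3→8 push 38 @ unit cost 4 (adds 152)
shortest-cost path #2: 7→3→2→8 push 2 @ unit cost 9 (adds 18)
shortest-cost path #3: 7→1→9→8 push 5 @ unit cost 15 (adds 75)
total cost = 245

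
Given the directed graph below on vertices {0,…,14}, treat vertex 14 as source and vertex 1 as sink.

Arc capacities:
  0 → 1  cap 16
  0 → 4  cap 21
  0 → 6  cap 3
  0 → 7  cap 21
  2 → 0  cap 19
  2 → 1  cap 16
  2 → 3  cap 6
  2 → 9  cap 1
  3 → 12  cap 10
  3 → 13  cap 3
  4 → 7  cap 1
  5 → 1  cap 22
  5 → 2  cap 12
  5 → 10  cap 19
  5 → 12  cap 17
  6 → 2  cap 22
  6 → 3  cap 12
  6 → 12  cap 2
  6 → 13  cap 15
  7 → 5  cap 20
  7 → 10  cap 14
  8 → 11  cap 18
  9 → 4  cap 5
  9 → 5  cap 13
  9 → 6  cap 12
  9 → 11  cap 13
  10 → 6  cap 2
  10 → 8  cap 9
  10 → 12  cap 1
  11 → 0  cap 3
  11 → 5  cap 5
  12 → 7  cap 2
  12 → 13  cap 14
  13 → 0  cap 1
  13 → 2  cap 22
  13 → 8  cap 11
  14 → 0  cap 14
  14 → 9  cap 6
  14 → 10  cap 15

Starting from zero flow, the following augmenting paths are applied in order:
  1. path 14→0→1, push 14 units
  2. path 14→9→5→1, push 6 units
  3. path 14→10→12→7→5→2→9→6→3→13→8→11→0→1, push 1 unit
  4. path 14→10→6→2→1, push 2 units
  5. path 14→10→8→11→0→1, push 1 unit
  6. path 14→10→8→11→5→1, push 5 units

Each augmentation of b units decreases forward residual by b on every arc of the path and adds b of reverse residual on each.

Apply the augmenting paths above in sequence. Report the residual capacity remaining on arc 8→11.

after path 1 (14→0→1, push 14): res(8,11)=18
after path 2 (14→9→5→1, push 6): res(8,11)=18
after path 3 (14→10→12→7→5→2→9→6→3→13→8→11→0→1, push 1): res(8,11)=17
after path 4 (14→10→6→2→1, push 2): res(8,11)=17
after path 5 (14→10→8→11→0→1, push 1): res(8,11)=16
after path 6 (14→10→8→11→5→1, push 5): res(8,11)=11

Residual capacity of (8,11): 11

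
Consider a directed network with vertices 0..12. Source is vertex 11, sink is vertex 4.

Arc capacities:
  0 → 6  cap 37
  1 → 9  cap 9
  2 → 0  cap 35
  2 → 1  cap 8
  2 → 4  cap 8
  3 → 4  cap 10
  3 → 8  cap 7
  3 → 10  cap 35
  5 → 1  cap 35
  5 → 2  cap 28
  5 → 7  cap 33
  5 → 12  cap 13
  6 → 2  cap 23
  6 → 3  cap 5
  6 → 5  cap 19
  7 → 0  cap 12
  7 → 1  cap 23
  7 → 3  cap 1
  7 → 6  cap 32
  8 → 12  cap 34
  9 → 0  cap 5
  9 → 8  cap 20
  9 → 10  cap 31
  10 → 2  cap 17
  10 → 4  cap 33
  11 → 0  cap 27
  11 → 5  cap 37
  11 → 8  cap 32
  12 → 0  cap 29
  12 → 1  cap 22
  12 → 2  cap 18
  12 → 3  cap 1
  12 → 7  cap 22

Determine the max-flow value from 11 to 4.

augment #1: 11→5→2→4 bottleneck 8, total now 8
augment #2: 11→0→6→3→4 bottleneck 5, total now 13
augment #3: 11→5→7→3→4 bottleneck 1, total now 14
augment #4: 11→5→12→3→4 bottleneck 1, total now 15
augment #5: 11→5→1→9→10→4 bottleneck 9, total now 24

Maximum flow value: 24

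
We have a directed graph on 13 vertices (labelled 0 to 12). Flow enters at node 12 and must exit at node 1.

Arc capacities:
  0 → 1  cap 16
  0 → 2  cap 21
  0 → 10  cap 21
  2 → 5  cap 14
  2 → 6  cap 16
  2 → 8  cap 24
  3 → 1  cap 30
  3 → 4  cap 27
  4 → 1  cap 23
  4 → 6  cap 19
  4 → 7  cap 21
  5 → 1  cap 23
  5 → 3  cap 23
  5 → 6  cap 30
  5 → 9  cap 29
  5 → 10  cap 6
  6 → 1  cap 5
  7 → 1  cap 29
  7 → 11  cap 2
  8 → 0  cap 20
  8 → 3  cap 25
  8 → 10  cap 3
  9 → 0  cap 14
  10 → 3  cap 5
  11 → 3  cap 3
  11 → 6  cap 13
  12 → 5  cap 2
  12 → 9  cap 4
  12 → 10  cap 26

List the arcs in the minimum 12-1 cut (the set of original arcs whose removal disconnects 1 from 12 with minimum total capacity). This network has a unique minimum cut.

Min-cut arcs: {(10,3), (12,5), (12,9)} (total capacity 11)

augment #1: 12→5→1 push 2
augment #2: 12→9→0→1 push 4
augment #3: 12→10→3→1 push 5
max flow = 11; residual-reachable set from 12 gives S-side
cut edges (S→T): {(10,3), (12,5), (12,9)} total cap 11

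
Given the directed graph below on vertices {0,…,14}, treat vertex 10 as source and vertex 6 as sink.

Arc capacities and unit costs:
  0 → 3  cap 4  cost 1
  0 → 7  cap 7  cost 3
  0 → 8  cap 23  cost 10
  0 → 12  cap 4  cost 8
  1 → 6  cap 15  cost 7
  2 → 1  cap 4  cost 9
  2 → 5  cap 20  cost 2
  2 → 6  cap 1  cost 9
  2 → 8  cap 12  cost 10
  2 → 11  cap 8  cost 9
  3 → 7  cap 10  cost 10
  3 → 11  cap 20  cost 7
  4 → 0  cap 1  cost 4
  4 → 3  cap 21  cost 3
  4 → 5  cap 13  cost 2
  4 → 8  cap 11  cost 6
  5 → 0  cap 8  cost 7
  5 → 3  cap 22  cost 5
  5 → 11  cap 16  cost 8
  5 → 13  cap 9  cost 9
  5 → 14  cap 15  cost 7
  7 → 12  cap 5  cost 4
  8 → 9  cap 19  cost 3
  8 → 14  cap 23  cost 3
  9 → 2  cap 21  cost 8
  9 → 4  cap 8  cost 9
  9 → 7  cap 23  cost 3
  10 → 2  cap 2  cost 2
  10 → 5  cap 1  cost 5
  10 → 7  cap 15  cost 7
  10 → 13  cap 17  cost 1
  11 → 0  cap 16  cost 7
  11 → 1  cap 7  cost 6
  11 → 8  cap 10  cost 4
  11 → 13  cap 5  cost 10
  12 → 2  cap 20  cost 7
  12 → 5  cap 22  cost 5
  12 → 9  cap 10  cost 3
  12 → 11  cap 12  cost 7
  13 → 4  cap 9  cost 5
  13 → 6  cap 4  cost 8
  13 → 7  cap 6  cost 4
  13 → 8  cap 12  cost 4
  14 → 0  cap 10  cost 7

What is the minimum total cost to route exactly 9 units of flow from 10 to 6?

Minimum cost for 9 units: 149

shortest-cost path #1: 10→13→6 push 4 @ unit cost 9 (adds 36)
shortest-cost path #2: 10→2→6 push 1 @ unit cost 11 (adds 11)
shortest-cost path #3: 10→2→1→6 push 1 @ unit cost 18 (adds 18)
shortest-cost path #4: 10→5→11→1→6 push 1 @ unit cost 26 (adds 26)
shortest-cost path #5: 10→13→4→5→11→1→6 push 2 @ unit cost 29 (adds 58)
total cost = 149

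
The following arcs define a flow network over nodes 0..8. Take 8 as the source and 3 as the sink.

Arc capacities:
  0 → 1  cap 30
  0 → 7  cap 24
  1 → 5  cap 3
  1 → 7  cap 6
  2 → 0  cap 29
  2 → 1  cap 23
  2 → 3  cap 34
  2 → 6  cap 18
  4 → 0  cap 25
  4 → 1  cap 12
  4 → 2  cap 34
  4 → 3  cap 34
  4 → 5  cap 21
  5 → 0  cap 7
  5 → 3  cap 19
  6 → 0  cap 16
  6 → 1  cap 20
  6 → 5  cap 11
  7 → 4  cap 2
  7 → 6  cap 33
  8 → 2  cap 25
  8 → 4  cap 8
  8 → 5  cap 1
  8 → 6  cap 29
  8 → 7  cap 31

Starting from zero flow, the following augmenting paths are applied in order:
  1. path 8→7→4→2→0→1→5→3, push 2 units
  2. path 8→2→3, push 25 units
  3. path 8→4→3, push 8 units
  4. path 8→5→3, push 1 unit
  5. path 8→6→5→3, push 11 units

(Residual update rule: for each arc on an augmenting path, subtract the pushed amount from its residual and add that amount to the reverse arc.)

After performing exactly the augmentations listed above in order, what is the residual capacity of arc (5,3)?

Residual capacity of (5,3): 5

after path 1 (8→7→4→2→0→1→5→3, push 2): res(5,3)=17
after path 2 (8→2→3, push 25): res(5,3)=17
after path 3 (8→4→3, push 8): res(5,3)=17
after path 4 (8→5→3, push 1): res(5,3)=16
after path 5 (8→6→5→3, push 11): res(5,3)=5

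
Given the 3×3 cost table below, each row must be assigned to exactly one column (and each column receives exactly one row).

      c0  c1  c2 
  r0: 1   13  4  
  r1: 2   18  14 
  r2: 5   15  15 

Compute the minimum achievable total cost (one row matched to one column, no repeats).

Minimum assignment cost: 21

optimal assignment: row0→col2 (cost 4), row1→col0 (cost 2), row2→col1 (cost 15)
total = 4 + 2 + 15 = 21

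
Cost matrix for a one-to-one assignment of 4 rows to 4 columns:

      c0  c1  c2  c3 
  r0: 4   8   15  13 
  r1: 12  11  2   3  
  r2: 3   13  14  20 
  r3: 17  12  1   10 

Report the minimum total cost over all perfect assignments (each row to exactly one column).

optimal assignment: row0→col1 (cost 8), row1→col3 (cost 3), row2→col0 (cost 3), row3→col2 (cost 1)
total = 8 + 3 + 3 + 1 = 15

Minimum assignment cost: 15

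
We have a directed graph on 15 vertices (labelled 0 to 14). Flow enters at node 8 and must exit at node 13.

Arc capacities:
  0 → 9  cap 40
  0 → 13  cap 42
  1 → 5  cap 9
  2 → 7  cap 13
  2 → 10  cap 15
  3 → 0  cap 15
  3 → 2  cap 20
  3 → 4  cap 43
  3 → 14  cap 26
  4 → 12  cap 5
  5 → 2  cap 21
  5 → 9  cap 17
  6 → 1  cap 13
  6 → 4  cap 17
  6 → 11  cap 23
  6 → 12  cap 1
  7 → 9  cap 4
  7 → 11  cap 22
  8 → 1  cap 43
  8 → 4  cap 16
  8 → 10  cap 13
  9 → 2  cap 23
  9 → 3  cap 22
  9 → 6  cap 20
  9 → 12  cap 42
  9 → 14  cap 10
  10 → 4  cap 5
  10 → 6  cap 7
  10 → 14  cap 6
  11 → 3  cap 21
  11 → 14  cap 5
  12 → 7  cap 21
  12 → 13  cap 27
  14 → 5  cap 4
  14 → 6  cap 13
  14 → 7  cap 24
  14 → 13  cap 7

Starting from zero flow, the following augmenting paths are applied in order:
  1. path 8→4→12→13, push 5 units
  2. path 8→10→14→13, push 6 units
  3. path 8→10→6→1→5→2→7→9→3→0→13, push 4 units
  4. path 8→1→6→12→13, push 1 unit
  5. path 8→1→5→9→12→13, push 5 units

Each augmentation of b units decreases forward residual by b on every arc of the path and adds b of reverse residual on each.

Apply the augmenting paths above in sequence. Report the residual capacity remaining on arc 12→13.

Residual capacity of (12,13): 16

after path 1 (8→4→12→13, push 5): res(12,13)=22
after path 2 (8→10→14→13, push 6): res(12,13)=22
after path 3 (8→10→6→1→5→2→7→9→3→0→13, push 4): res(12,13)=22
after path 4 (8→1→6→12→13, push 1): res(12,13)=21
after path 5 (8→1→5→9→12→13, push 5): res(12,13)=16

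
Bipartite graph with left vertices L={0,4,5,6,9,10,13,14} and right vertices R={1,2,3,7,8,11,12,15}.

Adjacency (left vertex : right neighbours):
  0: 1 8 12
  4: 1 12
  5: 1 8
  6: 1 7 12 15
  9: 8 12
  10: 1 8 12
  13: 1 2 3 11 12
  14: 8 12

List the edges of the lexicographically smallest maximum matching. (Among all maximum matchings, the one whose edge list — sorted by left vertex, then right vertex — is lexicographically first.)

|M| = 5 (so the lex-smallest maximum matching has 5 edges)
process left vertices in ascending order; for each, take the smallest-labelled available neighbour that still permits 5 edges overall, or leave it unmatched if none does
lex-smallest matching: {0-1, 4-12, 5-8, 6-7, 13-2}

Lex-smallest maximum matching: {(0,1), (4,12), (5,8), (6,7), (13,2)}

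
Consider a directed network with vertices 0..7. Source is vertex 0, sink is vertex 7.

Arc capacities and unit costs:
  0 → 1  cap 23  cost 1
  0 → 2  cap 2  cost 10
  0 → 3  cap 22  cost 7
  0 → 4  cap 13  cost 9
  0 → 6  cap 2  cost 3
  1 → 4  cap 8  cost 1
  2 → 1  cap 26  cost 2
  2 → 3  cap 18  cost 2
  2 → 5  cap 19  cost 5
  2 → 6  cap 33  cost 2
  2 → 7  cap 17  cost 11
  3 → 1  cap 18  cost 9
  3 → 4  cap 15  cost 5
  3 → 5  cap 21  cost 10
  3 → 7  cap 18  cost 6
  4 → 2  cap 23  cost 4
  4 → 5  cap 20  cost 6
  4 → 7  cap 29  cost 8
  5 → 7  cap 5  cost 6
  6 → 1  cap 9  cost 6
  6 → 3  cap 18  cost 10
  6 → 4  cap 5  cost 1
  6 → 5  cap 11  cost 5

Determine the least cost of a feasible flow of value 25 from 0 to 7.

shortest-cost path #1: 0→1→4→7 push 8 @ unit cost 10 (adds 80)
shortest-cost path #2: 0→6→4→7 push 2 @ unit cost 12 (adds 24)
shortest-cost path #3: 0→3→7 push 15 @ unit cost 13 (adds 195)
total cost = 299

Minimum cost for 25 units: 299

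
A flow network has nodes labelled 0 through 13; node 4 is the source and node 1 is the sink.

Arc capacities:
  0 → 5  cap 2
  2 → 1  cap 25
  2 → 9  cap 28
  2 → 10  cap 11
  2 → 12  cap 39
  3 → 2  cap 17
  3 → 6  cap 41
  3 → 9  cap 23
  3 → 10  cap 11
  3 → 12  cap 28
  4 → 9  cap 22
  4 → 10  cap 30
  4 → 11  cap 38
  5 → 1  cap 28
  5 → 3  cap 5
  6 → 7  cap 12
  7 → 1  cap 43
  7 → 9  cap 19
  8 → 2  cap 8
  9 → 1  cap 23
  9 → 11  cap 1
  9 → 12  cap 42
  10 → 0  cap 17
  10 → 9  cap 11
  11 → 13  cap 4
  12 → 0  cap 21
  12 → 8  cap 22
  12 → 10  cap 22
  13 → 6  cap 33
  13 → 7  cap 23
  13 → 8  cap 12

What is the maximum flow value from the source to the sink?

augment #1: 4→9→1 bottleneck 22, total now 22
augment #2: 4→10→9→1 bottleneck 1, total now 23
augment #3: 4→10→0→5→1 bottleneck 2, total now 25
augment #4: 4→11→13→7→1 bottleneck 4, total now 29
augment #5: 4→10→9→12→8→2→1 bottleneck 8, total now 37

Maximum flow value: 37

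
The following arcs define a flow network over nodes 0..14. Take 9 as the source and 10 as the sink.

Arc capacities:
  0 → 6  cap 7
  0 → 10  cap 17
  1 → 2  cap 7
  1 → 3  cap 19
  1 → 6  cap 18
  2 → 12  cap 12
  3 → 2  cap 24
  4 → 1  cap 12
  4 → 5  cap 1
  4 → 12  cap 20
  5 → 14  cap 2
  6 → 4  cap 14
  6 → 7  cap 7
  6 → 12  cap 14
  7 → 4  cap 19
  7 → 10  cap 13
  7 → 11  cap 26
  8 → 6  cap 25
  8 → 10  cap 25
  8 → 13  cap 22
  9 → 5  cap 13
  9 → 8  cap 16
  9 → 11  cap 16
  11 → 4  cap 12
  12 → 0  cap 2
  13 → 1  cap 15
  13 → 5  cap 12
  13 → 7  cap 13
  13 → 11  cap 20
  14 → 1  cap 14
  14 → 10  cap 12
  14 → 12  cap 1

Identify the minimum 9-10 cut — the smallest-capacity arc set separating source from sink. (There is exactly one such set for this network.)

Min-cut arcs: {(5,14), (6,7), (9,8), (12,0)} (total capacity 27)

augment #1: 9→8→10 push 16
augment #2: 9→5→14→10 push 2
augment #3: 9→11→4→12→0→10 push 2
augment #4: 9→11→4→1→6→7→10 push 7
max flow = 27; residual-reachable set from 9 gives S-side
cut edges (S→T): {(5,14), (6,7), (9,8), (12,0)} total cap 27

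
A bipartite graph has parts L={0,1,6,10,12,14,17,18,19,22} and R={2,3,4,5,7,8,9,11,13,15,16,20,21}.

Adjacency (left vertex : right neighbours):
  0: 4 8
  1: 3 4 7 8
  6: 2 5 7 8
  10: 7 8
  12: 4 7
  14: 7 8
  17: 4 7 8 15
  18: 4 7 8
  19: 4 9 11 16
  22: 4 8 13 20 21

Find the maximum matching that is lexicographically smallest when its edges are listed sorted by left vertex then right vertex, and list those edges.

|M| = 8 (so the lex-smallest maximum matching has 8 edges)
process left vertices in ascending order; for each, take the smallest-labelled available neighbour that still permits 8 edges overall, or leave it unmatched if none does
lex-smallest matching: {0-4, 1-3, 6-2, 10-7, 14-8, 17-15, 19-9, 22-13}

Lex-smallest maximum matching: {(0,4), (1,3), (6,2), (10,7), (14,8), (17,15), (19,9), (22,13)}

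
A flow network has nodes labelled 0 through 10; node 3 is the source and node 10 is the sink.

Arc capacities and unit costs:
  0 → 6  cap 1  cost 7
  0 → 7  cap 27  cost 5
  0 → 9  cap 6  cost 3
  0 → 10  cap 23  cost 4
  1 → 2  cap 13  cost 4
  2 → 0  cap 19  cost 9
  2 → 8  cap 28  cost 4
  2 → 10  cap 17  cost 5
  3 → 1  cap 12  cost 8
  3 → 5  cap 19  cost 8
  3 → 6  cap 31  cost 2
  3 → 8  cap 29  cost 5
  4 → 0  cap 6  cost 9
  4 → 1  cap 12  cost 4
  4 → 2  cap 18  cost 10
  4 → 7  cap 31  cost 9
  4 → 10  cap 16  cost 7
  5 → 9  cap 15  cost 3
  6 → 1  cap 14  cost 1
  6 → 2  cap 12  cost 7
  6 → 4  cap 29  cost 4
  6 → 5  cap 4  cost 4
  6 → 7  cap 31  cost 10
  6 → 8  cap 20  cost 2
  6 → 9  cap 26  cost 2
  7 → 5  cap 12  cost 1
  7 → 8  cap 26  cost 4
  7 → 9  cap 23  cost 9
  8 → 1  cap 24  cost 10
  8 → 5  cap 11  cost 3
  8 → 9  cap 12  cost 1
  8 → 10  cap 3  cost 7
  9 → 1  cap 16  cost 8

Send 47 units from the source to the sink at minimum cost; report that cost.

Minimum cost for 47 units: 751

shortest-cost path #1: 3→6→8→10 push 3 @ unit cost 11 (adds 33)
shortest-cost path #2: 3→6→1→2→10 push 13 @ unit cost 12 (adds 156)
shortest-cost path #3: 3→6→4→10 push 15 @ unit cost 13 (adds 195)
shortest-cost path #4: 3→8→6→4→10 push 1 @ unit cost 14 (adds 14)
shortest-cost path #5: 3→8→6→2→10 push 2 @ unit cost 15 (adds 30)
shortest-cost path #6: 3→1→6→2→10 push 2 @ unit cost 19 (adds 38)
shortest-cost path #7: 3→1→6→4→0→10 push 6 @ unit cost 24 (adds 144)
shortest-cost path #8: 3→1→6→2→0→10 push 4 @ unit cost 27 (adds 108)
shortest-cost path #9: 3→8→9→1→6→2→0→10 push 1 @ unit cost 33 (adds 33)
total cost = 751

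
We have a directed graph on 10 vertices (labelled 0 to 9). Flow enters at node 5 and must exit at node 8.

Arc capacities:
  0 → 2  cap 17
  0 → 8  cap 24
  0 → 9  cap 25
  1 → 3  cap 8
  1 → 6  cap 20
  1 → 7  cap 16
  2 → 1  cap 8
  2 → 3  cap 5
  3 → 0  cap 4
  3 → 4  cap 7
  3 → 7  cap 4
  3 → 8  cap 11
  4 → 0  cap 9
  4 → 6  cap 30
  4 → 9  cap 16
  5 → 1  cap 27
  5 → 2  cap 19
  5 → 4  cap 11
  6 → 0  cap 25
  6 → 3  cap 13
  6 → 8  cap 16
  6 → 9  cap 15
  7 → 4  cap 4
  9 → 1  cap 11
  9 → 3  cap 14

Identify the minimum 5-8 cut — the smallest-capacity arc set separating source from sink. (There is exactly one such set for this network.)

augment #1: 5→1→3→8 push 8
augment #2: 5→1→6→8 push 16
augment #3: 5→2→3→8 push 3
augment #4: 5→4→0→8 push 9
augment #5: 5→1→6→0→8 push 3
augment #6: 5→2→3→0→8 push 2
augment #7: 5→4→6→0→8 push 2
augment #8: 5→2→1→6→0→8 push 1
augment #9: 5→2→1→7→4→6→0→8 push 4
max flow = 48; residual-reachable set from 5 gives S-side
cut edges (S→T): {(1,3), (1,6), (2,3), (5,4), (7,4)} total cap 48

Min-cut arcs: {(1,3), (1,6), (2,3), (5,4), (7,4)} (total capacity 48)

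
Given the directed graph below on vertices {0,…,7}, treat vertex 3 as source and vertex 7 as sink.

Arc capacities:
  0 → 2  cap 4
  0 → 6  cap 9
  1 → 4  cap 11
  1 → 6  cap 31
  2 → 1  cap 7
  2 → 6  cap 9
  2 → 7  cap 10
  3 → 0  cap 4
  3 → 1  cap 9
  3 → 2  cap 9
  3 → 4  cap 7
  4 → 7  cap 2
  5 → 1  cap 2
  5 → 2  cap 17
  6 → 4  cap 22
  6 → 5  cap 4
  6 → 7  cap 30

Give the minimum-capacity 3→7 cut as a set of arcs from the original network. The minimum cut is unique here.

Min-cut arcs: {(3,0), (3,1), (3,2), (4,7)} (total capacity 24)

augment #1: 3→2→7 push 9
augment #2: 3→4→7 push 2
augment #3: 3→0→2→7 push 1
augment #4: 3→0→6→7 push 3
augment #5: 3→1→6→7 push 9
max flow = 24; residual-reachable set from 3 gives S-side
cut edges (S→T): {(3,0), (3,1), (3,2), (4,7)} total cap 24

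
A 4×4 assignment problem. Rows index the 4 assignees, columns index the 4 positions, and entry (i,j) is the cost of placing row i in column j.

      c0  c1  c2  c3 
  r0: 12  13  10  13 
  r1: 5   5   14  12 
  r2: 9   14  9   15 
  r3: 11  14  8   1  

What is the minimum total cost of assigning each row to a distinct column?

Minimum assignment cost: 25

optimal assignment: row0→col2 (cost 10), row1→col1 (cost 5), row2→col0 (cost 9), row3→col3 (cost 1)
total = 10 + 5 + 9 + 1 = 25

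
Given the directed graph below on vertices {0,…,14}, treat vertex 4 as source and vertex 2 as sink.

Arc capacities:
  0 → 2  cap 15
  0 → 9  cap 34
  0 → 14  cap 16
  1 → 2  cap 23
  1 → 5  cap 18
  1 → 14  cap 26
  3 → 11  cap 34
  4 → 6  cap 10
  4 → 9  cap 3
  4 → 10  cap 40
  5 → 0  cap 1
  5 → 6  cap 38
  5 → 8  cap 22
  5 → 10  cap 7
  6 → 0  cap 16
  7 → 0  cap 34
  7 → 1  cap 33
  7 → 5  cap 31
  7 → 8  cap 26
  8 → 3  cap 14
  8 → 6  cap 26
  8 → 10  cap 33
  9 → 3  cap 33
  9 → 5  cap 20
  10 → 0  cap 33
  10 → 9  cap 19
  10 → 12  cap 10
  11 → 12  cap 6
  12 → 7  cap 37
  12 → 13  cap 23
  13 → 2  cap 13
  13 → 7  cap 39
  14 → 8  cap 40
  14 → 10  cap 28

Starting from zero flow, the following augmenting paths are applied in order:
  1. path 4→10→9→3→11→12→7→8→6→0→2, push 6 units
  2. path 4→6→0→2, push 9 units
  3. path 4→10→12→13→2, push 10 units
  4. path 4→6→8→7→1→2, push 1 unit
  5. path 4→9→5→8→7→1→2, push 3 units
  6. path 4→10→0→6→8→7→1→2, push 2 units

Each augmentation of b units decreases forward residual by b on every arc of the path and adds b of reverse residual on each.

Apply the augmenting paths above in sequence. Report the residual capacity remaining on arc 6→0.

Residual capacity of (6,0): 3

after path 1 (4→10→9→3→11→12→7→8→6→0→2, push 6): res(6,0)=10
after path 2 (4→6→0→2, push 9): res(6,0)=1
after path 3 (4→10→12→13→2, push 10): res(6,0)=1
after path 4 (4→6→8→7→1→2, push 1): res(6,0)=1
after path 5 (4→9→5→8→7→1→2, push 3): res(6,0)=1
after path 6 (4→10→0→6→8→7→1→2, push 2): res(6,0)=3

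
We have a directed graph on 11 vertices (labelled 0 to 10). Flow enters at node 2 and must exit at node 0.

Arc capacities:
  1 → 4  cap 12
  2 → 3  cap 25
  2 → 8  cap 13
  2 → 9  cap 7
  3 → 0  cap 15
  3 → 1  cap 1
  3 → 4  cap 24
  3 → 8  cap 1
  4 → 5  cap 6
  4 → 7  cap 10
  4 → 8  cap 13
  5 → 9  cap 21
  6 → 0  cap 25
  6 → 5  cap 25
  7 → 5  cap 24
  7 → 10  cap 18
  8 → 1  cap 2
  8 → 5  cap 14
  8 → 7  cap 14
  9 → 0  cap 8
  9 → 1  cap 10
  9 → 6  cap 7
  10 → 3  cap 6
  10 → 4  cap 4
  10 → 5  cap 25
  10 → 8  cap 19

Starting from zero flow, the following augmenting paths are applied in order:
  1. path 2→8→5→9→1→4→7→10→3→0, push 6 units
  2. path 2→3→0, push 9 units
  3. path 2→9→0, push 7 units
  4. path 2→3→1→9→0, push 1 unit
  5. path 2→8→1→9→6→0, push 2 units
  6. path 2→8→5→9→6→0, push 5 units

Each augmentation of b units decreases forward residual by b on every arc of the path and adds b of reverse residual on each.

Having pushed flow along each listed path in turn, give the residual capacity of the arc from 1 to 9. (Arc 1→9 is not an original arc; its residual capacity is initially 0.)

after path 1 (2→8→5→9→1→4→7→10→3→0, push 6): res(1,9)=6
after path 2 (2→3→0, push 9): res(1,9)=6
after path 3 (2→9→0, push 7): res(1,9)=6
after path 4 (2→3→1→9→0, push 1): res(1,9)=5
after path 5 (2→8→1→9→6→0, push 2): res(1,9)=3
after path 6 (2→8→5→9→6→0, push 5): res(1,9)=3

Residual capacity of (1,9): 3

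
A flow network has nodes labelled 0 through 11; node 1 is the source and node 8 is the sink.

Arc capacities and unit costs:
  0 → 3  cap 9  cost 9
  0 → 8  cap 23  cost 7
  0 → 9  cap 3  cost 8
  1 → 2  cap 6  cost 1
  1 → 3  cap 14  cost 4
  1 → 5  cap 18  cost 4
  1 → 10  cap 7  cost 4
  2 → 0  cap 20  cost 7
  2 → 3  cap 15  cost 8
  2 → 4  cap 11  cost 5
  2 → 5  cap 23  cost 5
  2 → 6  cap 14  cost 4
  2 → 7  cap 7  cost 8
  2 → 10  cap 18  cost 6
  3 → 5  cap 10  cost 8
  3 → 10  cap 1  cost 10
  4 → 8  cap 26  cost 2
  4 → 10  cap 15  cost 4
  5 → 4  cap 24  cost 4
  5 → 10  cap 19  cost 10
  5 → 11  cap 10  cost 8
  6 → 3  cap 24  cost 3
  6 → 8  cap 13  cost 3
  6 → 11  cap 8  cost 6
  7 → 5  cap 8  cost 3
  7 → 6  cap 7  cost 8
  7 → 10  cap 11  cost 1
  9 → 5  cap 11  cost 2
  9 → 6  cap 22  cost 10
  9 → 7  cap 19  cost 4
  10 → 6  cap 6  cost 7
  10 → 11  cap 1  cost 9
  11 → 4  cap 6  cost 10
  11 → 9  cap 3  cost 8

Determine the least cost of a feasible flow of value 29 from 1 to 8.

Minimum cost for 29 units: 298

shortest-cost path #1: 1→2→4→8 push 6 @ unit cost 8 (adds 48)
shortest-cost path #2: 1→5→4→8 push 18 @ unit cost 10 (adds 180)
shortest-cost path #3: 1→10→6→8 push 5 @ unit cost 14 (adds 70)
total cost = 298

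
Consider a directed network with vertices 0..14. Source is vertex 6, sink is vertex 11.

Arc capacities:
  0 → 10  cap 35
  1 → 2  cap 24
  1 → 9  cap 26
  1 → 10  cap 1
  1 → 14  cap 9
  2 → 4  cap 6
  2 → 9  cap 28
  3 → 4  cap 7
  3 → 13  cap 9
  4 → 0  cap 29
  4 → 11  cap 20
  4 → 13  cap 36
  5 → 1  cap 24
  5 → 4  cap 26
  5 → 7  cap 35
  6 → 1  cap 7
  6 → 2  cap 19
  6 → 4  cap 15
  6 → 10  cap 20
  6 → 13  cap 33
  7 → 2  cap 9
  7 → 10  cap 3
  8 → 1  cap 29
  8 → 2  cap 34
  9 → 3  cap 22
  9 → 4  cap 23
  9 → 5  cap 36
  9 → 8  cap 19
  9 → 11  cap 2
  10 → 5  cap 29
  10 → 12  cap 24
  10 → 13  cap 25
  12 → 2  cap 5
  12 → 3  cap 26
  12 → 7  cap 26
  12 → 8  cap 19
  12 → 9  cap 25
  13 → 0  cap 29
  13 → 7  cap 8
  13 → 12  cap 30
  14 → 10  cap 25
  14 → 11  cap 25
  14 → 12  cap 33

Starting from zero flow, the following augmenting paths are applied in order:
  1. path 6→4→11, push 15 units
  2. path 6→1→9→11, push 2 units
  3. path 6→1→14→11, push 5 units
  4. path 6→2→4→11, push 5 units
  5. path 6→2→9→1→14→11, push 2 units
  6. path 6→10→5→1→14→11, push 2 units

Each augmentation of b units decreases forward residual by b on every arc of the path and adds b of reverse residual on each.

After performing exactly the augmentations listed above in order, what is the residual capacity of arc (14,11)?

after path 1 (6→4→11, push 15): res(14,11)=25
after path 2 (6→1→9→11, push 2): res(14,11)=25
after path 3 (6→1→14→11, push 5): res(14,11)=20
after path 4 (6→2→4→11, push 5): res(14,11)=20
after path 5 (6→2→9→1→14→11, push 2): res(14,11)=18
after path 6 (6→10→5→1→14→11, push 2): res(14,11)=16

Residual capacity of (14,11): 16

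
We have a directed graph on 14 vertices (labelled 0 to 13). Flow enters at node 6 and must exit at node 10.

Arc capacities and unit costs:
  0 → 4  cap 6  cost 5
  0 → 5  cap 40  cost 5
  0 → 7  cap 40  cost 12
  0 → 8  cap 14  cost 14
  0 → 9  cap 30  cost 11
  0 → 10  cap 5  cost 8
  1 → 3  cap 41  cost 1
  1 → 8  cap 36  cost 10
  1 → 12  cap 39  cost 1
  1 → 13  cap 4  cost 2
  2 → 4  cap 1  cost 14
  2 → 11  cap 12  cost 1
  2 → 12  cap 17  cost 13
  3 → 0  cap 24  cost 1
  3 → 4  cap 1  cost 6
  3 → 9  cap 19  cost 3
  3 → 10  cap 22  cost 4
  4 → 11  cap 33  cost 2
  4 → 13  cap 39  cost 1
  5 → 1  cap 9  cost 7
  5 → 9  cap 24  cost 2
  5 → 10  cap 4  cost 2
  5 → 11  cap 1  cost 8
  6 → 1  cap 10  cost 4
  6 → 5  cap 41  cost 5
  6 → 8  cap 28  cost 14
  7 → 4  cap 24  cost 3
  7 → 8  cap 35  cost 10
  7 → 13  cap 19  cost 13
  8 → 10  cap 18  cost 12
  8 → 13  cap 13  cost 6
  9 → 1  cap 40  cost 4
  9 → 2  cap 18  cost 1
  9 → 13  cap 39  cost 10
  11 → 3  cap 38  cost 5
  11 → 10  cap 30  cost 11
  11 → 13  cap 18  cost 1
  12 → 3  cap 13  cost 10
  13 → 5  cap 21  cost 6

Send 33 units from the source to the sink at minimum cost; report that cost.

Minimum cost for 33 units: 450

shortest-cost path #1: 6→5→10 push 4 @ unit cost 7 (adds 28)
shortest-cost path #2: 6→1→3→10 push 10 @ unit cost 9 (adds 90)
shortest-cost path #3: 6→5→9→1→3→10 push 12 @ unit cost 16 (adds 192)
shortest-cost path #4: 6→5→9→2→11→10 push 7 @ unit cost 20 (adds 140)
total cost = 450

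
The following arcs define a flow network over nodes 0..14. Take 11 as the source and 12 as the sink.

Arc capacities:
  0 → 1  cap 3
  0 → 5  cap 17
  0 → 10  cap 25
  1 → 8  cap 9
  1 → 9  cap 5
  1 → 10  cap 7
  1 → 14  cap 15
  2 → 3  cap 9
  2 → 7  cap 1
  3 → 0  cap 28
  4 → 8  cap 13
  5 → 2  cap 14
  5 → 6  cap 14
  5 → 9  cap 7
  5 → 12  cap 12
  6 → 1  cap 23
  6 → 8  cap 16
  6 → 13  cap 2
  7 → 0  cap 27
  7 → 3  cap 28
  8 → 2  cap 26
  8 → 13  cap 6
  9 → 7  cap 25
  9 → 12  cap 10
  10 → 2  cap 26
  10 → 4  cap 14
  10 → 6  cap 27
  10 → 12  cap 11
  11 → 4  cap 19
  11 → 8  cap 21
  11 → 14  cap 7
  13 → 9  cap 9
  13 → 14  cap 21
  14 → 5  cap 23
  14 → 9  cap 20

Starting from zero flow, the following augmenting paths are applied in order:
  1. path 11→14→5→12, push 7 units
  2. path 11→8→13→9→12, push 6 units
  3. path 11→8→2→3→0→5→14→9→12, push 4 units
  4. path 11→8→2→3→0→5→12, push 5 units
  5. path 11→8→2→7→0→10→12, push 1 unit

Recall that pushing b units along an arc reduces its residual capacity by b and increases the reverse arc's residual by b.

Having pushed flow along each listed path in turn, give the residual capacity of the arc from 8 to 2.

after path 1 (11→14→5→12, push 7): res(8,2)=26
after path 2 (11→8→13→9→12, push 6): res(8,2)=26
after path 3 (11→8→2→3→0→5→14→9→12, push 4): res(8,2)=22
after path 4 (11→8→2→3→0→5→12, push 5): res(8,2)=17
after path 5 (11→8→2→7→0→10→12, push 1): res(8,2)=16

Residual capacity of (8,2): 16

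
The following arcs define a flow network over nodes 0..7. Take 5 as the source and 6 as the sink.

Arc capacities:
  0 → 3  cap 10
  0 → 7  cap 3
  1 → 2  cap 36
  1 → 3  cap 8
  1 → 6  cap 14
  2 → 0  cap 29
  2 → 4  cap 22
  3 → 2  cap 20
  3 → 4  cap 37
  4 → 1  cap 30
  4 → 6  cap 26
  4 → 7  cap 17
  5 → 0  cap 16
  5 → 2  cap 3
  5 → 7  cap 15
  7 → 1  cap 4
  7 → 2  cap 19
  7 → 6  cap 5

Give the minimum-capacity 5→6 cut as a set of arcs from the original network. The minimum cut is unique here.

Min-cut arcs: {(0,3), (0,7), (5,2), (5,7)} (total capacity 31)

augment #1: 5→7→6 push 5
augment #2: 5→2→4→6 push 3
augment #3: 5→7→1→6 push 4
augment #4: 5→0→3→4→6 push 10
augment #5: 5→7→2→4→6 push 6
augment #6: 5→0→7→2→4→6 push 3
max flow = 31; residual-reachable set from 5 gives S-side
cut edges (S→T): {(0,3), (0,7), (5,2), (5,7)} total cap 31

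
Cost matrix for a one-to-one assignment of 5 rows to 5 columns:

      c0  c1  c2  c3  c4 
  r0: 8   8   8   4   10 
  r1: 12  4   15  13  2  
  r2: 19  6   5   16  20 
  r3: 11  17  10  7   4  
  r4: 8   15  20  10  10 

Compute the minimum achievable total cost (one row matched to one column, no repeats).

Minimum assignment cost: 25

optimal assignment: row0→col3 (cost 4), row1→col1 (cost 4), row2→col2 (cost 5), row3→col4 (cost 4), row4→col0 (cost 8)
total = 4 + 4 + 5 + 4 + 8 = 25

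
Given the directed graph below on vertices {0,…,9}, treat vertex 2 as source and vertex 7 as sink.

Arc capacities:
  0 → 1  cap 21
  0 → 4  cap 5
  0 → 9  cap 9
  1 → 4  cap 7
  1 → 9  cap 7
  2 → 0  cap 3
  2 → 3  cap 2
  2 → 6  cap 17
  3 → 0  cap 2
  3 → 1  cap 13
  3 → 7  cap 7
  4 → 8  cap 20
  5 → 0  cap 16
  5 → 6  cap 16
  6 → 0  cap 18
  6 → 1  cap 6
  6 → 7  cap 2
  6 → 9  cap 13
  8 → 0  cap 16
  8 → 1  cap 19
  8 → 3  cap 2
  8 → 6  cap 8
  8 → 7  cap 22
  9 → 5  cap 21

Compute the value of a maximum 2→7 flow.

Maximum flow value: 16

augment #1: 2→3→7 bottleneck 2, total now 2
augment #2: 2→6→7 bottleneck 2, total now 4
augment #3: 2→0→4→8→7 bottleneck 3, total now 7
augment #4: 2→6→0→4→8→7 bottleneck 2, total now 9
augment #5: 2→6→1→4→8→7 bottleneck 6, total now 15
augment #6: 2→6→0→1→4→8→7 bottleneck 1, total now 16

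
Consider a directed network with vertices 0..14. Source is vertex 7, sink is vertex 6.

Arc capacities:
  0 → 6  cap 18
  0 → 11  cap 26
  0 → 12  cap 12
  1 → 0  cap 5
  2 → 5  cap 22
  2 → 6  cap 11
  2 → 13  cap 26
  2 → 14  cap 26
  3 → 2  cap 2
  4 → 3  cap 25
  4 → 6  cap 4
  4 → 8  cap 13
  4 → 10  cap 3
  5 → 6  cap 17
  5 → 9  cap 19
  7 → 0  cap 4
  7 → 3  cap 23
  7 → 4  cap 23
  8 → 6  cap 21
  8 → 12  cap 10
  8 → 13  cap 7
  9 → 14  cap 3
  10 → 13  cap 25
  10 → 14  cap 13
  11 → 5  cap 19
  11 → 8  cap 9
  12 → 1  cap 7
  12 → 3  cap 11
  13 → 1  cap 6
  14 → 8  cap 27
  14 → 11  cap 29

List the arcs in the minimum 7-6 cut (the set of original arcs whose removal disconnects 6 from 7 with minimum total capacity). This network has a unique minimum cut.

Min-cut arcs: {(3,2), (4,6), (4,8), (4,10), (7,0)} (total capacity 26)

augment #1: 7→0→6 push 4
augment #2: 7→4→6 push 4
augment #3: 7→3→2→6 push 2
augment #4: 7→4→8→6 push 13
augment #5: 7→4→10→14→8→6 push 3
max flow = 26; residual-reachable set from 7 gives S-side
cut edges (S→T): {(3,2), (4,6), (4,8), (4,10), (7,0)} total cap 26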